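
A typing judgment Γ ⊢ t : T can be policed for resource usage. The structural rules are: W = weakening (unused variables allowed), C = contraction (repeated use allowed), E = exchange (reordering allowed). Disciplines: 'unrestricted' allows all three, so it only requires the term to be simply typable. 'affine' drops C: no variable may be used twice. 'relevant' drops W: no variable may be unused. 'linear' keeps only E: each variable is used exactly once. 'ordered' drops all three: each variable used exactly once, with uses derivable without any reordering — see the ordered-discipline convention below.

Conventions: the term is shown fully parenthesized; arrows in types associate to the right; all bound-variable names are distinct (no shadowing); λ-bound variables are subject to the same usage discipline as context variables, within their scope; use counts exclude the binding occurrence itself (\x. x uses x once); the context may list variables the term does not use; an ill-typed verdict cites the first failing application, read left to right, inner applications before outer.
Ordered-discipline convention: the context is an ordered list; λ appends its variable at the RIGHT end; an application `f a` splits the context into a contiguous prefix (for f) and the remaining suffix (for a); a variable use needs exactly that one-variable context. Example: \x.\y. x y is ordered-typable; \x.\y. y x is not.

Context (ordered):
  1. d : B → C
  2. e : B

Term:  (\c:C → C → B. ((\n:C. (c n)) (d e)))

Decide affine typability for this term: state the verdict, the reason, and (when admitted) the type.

yes — none of d, e, c, n used more than once; term : (C → C → B) → C → B
use counts: d ×1, e ×1, c (λ-bound) ×1, n (λ-bound) ×1
uses in reading order: c, n, d, e
typing: well-typed — term : (C → C → B) → C → B
summary: ordered ✗, linear ✓, affine ✓, relevant ✓, unrestricted ✓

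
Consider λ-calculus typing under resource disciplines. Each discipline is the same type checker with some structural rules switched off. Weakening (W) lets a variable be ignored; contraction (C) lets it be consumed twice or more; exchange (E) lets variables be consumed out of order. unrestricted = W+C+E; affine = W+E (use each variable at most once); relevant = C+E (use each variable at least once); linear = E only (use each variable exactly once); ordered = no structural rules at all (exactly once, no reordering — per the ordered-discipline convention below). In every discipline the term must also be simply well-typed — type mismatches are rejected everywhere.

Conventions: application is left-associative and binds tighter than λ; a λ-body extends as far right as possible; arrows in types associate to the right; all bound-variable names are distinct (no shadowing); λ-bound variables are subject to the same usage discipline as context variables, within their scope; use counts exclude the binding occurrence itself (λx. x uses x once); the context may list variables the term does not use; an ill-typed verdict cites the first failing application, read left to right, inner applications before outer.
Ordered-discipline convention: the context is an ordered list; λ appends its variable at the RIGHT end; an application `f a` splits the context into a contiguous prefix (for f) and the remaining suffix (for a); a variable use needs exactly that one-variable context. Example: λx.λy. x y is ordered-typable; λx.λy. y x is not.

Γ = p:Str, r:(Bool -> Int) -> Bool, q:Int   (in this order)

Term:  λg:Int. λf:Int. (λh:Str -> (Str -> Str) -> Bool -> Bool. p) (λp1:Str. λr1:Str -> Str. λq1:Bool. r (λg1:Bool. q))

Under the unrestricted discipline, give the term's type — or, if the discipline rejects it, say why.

term : Int -> Int -> Str
usage: p: 1; r: 1; q: 1; g (bound): 0; f (bound): 0; h (bound): 0; p1 (bound): 0; r1 (bound): 0; q1 (bound): 0; g1 (bound): 0
order of uses: p, r, q
typing: well-typed — term : Int -> Int -> Str
per-discipline verdicts: ordered ✗, linear ✗, affine ✓, relevant ✗, unrestricted ✓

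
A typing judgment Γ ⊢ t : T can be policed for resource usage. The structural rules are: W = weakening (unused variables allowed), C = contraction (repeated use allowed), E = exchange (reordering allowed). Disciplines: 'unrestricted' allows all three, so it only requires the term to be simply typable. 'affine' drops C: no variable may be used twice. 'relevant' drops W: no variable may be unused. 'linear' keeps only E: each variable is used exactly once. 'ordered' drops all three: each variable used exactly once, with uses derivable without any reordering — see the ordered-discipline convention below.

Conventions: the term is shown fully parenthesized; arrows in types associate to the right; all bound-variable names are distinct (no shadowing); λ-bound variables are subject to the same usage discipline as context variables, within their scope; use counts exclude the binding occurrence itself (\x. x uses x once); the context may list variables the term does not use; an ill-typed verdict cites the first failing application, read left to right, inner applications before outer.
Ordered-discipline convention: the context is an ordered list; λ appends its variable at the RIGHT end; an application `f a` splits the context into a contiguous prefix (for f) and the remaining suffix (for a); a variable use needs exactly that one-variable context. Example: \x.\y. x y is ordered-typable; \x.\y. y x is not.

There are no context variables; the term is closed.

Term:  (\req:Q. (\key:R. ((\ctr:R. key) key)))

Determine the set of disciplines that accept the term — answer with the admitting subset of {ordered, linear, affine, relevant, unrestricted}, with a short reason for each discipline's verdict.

admitted by: unrestricted
variable uses: req (λ-bound): 0; key (λ-bound): 2; ctr (λ-bound): 0
order of uses: key, key
typing: well-typed — term : Q -> R -> R
ordered: ✗, repeated use of key ×2; req, ctr never used (weakening)
linear: ✗, repeated use of key ×2; req, ctr never used (weakening)
affine: ✗, repeated use of key ×2
relevant: ✗, req, ctr never used (weakening)
unrestricted: ✓, type-checks (Q -> R -> R) and nothing is barred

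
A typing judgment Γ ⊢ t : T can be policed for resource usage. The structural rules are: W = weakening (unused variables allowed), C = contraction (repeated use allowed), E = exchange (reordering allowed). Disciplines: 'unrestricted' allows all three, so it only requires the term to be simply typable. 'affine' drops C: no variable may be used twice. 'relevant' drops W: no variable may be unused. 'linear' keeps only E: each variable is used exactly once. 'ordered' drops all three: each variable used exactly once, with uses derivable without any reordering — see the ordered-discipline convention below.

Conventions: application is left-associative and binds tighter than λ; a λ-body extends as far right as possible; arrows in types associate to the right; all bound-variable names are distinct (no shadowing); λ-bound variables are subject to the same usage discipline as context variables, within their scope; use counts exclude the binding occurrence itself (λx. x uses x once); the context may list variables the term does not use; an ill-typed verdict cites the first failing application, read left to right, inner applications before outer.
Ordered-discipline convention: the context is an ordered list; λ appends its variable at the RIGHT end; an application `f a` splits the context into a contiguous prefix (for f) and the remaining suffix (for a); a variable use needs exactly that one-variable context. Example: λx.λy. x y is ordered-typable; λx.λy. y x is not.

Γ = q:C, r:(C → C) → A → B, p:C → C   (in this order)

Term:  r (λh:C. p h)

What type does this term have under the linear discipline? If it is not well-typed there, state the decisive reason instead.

not well-typed under linear — unused: q — weakening required
usage: q ×0; r ×1; p ×1; h [bound] ×1
uses in reading order: r, p, h
typing: ✓ — A → B
per-discipline verdicts: ordered ✗ | linear ✗ | affine ✓ | relevant ✗ | unrestricted ✓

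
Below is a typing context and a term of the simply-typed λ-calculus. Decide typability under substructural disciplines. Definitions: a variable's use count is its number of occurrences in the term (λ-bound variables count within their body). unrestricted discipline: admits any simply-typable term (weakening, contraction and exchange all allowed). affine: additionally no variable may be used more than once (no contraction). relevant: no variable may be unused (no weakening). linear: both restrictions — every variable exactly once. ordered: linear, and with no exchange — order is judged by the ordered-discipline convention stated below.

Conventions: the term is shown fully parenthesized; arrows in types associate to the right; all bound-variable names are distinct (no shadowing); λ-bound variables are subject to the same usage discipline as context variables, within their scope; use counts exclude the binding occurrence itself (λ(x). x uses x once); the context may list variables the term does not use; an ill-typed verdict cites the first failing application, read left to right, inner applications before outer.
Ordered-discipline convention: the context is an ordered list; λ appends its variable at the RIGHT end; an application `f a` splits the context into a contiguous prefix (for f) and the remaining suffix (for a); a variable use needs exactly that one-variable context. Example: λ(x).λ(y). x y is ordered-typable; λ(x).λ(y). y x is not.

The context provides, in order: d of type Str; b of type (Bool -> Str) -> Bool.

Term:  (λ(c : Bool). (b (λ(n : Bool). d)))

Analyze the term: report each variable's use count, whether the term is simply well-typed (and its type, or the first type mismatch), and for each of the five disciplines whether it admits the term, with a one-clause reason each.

usage: d ×1, b ×1, c (λ-bound) ×0, n (λ-bound) ×0
order of uses: b, d
typing: the term checks, with type Bool -> Bool
ordered: ✗ — needs weakening: c, n unused
linear: ✗ — needs weakening: c, n unused
affine: ✓ — no duplicate uses among d, b, c, n
relevant: ✗ — needs weakening: c, n unused
unrestricted: ✓ — type-checks (Bool -> Bool) and nothing is barred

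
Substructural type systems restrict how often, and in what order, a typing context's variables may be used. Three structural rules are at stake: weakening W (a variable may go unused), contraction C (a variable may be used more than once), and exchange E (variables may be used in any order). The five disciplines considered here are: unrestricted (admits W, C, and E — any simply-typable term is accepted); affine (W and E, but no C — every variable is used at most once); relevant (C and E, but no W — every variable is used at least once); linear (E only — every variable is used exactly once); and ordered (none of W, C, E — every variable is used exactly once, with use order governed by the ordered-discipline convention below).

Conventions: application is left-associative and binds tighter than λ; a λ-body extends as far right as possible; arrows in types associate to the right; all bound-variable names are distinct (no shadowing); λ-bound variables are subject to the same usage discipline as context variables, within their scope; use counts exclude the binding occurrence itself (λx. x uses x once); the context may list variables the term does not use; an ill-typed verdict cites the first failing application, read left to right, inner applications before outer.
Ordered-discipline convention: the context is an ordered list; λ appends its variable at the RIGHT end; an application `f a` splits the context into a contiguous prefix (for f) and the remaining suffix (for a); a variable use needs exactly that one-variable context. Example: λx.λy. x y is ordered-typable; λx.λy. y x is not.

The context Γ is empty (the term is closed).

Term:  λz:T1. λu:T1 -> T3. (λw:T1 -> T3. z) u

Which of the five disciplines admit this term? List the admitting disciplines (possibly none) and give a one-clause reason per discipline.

admitting disciplines: affine, unrestricted
usage: z [bound]: 1×; u [bound]: 1×; w [bound]: 0×
uses in reading order: z, u
typing: ✓ — T1 -> (T1 -> T3) -> T1
ordered: ✗ — needs weakening: w unused
linear: ✗ — needs weakening: w unused
affine: ✓ — none of z, u, w used more than once
relevant: ✗ — needs weakening: w unused
unrestricted: ✓ — well-typed at T1 -> (T1 -> T3) -> T1; no restrictions here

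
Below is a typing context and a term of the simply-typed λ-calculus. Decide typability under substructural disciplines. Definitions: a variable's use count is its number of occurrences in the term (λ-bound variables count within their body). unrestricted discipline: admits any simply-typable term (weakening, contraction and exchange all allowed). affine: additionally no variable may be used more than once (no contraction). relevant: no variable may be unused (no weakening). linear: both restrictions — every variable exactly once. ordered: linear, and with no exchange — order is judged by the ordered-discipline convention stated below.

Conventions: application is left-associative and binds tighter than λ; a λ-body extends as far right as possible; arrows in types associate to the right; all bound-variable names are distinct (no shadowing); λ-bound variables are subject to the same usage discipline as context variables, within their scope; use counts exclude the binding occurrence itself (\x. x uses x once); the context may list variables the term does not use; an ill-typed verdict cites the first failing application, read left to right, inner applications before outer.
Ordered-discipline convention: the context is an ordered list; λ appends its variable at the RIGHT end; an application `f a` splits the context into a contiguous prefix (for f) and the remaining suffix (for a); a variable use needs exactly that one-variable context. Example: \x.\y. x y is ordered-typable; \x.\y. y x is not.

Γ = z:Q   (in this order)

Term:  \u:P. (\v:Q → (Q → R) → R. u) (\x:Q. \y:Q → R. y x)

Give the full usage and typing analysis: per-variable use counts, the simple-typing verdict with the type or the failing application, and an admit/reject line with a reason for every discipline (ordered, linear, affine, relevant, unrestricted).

usage: z ×0, u [bound] ×1, v [bound] ×0, x [bound] ×1, y [bound] ×1
use order (left to right): u, y, x
typing: the term checks, with type P → P
ordered: ✗, unused: z, v — weakening required
linear: ✗, unused: z, v — weakening required
affine: ✓, no duplicate uses among z, u, v, x, y
relevant: ✗, unused: z, v — weakening required
unrestricted: ✓, simply typable at P → P; W, C, E all held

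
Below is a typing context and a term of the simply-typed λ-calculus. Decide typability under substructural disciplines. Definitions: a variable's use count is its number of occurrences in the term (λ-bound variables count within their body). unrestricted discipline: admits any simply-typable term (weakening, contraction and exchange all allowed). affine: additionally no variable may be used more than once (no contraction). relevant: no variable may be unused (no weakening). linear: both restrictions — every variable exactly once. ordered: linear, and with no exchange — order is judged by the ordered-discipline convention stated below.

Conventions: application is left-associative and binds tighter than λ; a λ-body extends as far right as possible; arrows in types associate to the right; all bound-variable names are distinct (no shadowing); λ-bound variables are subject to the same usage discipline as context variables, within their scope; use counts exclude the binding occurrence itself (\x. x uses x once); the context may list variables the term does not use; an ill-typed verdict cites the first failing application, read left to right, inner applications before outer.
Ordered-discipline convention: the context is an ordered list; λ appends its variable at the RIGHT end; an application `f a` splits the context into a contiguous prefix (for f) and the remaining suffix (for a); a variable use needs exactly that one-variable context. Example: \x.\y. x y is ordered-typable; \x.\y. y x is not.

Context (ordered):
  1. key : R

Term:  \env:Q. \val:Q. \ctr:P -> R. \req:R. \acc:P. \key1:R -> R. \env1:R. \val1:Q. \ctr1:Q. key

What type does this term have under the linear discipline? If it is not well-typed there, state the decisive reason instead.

not well-typed under linear — needs weakening: env, val, ctr, req, acc, key1, env1, val1, ctr1 unused
variable uses: key=1, env (bound)=0, val (bound)=0, ctr (bound)=0, req (bound)=0, acc (bound)=0, key1 (bound)=0, env1 (bound)=0, val1 (bound)=0, ctr1 (bound)=0
order of uses: key
typing: the term checks, with type Q -> Q -> (P -> R) -> R -> P -> (R -> R) -> R -> Q -> Q -> R
per-discipline verdicts: ordered ✗; linear ✗; affine ✓; relevant ✗; unrestricted ✓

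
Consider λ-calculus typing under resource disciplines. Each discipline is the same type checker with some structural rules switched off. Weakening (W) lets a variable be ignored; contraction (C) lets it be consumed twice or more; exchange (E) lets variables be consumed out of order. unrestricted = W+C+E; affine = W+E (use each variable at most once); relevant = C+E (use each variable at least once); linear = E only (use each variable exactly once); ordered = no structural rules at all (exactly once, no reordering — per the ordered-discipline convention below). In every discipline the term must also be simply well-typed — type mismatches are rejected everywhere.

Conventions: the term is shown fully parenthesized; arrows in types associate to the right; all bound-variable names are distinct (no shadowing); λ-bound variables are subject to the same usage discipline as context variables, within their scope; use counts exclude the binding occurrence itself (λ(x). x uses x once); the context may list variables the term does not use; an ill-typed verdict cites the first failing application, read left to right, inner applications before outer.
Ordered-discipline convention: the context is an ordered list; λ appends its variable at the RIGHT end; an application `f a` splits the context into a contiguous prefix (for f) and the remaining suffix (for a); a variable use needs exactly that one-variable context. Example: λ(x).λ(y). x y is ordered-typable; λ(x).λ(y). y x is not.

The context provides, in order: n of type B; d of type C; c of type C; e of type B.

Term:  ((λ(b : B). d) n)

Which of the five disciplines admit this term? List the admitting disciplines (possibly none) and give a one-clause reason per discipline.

admitting disciplines: affine, unrestricted
variable uses: n=1, d=1, c=0, e=0, b (bound)=0
use order (left to right): d, n
typing: well-typed — term : C
ordered ✗ (needs weakening: c, e, b unused)
linear ✗ (needs weakening: c, e, b unused)
affine ✓ (none of n, d, c, e, b used more than once)
relevant ✗ (needs weakening: c, e, b unused)
unrestricted ✓ (typability at C is all that's needed)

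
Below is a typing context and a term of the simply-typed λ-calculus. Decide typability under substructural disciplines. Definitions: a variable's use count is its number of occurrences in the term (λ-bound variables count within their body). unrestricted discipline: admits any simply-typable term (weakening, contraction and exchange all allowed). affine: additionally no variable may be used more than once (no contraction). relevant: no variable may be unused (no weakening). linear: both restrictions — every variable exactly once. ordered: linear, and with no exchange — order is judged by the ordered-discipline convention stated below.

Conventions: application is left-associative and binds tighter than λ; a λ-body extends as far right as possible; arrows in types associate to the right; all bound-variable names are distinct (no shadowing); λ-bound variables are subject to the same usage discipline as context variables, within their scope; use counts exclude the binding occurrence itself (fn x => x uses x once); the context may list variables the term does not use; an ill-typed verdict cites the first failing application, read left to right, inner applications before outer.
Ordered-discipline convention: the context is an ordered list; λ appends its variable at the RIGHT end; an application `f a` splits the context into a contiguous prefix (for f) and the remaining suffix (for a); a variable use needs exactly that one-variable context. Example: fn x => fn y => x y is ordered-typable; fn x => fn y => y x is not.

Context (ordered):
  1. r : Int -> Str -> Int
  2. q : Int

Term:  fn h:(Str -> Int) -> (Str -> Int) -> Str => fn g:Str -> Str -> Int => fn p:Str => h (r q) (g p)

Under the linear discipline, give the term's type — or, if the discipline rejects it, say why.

term : ((Str -> Int) -> (Str -> Int) -> Str) -> (Str -> Str -> Int) -> Str -> Str
use counts: r: 1, q: 1, h (bound): 1, g (bound): 1, p (bound): 1
left-to-right use order: h, r, q, g, p
typing: well-typed at ((Str -> Int) -> (Str -> Int) -> Str) -> (Str -> Str -> Int) -> Str -> Str
all disciplines: ordered ✗ · linear ✓ · affine ✓ · relevant ✓ · unrestricted ✓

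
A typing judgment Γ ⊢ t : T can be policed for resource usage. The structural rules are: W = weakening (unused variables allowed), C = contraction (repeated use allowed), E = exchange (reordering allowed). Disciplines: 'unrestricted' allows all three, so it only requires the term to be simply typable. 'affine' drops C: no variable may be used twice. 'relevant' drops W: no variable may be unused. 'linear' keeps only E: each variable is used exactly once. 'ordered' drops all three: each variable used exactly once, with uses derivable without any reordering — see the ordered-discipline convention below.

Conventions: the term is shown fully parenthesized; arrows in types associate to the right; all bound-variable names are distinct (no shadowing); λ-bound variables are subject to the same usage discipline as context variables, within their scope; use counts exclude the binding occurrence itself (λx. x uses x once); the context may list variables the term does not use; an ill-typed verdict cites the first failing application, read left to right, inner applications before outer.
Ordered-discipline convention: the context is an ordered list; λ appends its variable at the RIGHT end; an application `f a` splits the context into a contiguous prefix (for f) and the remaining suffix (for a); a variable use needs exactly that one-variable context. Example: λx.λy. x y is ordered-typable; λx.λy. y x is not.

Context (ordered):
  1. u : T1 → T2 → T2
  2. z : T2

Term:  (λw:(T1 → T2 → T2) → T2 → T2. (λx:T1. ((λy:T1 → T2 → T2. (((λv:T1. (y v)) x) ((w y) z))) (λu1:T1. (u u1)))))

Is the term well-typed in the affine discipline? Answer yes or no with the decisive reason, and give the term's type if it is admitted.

no — needs contraction — y ×2
counts: u: 1×; z: 1×; w [bound]: 1×; x [bound]: 1×; y [bound]: 2×; v [bound]: 1×; u1 [bound]: 1×
order of uses: y, v, x, w, y, z, u, u1
typing: ✓ — ((T1 → T2 → T2) → T2 → T2) → T1 → T2
summary: ordered ✗ · linear ✗ · affine ✗ · relevant ✓ · unrestricted ✓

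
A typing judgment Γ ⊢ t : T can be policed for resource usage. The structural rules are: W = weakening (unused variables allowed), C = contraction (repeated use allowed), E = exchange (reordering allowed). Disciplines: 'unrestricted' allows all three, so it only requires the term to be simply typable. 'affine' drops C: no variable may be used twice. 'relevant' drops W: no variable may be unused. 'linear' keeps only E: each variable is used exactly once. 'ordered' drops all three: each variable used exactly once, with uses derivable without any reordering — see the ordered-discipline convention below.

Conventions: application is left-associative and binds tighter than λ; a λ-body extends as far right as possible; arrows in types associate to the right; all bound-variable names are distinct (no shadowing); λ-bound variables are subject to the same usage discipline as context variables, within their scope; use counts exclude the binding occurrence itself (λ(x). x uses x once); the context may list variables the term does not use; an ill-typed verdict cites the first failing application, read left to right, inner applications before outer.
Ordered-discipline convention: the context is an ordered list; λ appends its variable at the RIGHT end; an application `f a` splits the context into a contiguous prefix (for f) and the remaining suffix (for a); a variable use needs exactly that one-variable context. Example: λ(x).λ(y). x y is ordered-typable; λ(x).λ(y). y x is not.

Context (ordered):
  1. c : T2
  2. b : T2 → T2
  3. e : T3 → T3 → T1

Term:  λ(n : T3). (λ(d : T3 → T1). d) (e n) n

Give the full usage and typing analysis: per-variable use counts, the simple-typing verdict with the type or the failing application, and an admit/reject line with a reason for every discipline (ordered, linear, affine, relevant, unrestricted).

use counts: c: 0, b: 0, e: 1, n (bound): 2, d (bound): 1
left-to-right use order: d, e, n, n
typing: ✓ — T3 → T1
ordered: ✗, needs contraction — n ×2; needs weakening: c, b unused
linear: ✗, needs contraction — n ×2; needs weakening: c, b unused
affine: ✗, needs contraction — n ×2
relevant: ✗, needs weakening: c, b unused
unrestricted: ✓, type-checks (T3 → T1) and nothing is barred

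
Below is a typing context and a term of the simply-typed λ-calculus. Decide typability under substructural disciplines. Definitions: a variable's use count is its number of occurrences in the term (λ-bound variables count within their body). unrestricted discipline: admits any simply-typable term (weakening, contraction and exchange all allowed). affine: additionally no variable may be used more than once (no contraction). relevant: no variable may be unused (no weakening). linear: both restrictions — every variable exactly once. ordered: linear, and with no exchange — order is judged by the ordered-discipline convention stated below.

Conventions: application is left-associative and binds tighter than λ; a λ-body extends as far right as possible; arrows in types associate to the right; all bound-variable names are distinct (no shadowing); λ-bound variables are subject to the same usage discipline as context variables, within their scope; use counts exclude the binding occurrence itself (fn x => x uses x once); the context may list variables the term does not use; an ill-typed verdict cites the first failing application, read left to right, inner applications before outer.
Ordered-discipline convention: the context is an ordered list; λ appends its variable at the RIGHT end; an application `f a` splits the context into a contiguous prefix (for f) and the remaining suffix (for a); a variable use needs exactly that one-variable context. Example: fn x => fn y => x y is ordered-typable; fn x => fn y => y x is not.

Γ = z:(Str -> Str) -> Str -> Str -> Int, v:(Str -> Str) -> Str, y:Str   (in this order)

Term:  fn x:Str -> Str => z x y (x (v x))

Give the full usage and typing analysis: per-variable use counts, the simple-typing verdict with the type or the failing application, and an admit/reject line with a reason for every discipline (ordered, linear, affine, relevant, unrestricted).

usage: z=1, v=1, y=1, x (bound)=3
left-to-right use order: z, x, y, x, v, x
typing: the term checks, with type (Str -> Str) -> Int
ordered: ✗ — repeated use of x ×3
linear: ✗ — repeated use of x ×3
affine: ✗ — repeated use of x ×3
relevant: ✓ — z, v, y, x: all used, weakening unneeded
unrestricted: ✓ — simply typable at (Str -> Str) -> Int; W, C, E all held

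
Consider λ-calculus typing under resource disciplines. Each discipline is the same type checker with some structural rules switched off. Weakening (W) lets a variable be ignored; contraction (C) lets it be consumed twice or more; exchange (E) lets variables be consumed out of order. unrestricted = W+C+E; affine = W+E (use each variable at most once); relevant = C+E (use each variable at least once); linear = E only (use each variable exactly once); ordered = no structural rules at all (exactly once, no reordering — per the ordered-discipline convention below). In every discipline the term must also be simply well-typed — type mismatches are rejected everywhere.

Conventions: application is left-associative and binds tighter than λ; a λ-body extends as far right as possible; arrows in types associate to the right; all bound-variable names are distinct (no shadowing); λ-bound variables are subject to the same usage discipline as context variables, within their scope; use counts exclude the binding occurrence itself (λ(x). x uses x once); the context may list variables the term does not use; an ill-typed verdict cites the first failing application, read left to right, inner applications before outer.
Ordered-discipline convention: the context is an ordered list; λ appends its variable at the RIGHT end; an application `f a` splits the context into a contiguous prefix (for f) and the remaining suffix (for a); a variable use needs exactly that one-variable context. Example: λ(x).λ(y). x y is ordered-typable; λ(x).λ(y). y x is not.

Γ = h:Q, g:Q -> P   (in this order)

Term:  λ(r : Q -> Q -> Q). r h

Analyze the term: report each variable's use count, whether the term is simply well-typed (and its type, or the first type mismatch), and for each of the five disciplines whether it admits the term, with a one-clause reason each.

counts: h ×1, g ×0, r (λ-bound) ×1
use order (left to right): r, h
typing: well-typed at (Q -> Q -> Q) -> Q -> Q
ordered: ✗ — unused: g — weakening required
linear: ✗ — unused: g — weakening required
affine: ✓ — none of h, g, r used more than once
relevant: ✗ — unused: g — weakening required
unrestricted: ✓ — type-checks ((Q -> Q -> Q) -> Q -> Q) and nothing is barred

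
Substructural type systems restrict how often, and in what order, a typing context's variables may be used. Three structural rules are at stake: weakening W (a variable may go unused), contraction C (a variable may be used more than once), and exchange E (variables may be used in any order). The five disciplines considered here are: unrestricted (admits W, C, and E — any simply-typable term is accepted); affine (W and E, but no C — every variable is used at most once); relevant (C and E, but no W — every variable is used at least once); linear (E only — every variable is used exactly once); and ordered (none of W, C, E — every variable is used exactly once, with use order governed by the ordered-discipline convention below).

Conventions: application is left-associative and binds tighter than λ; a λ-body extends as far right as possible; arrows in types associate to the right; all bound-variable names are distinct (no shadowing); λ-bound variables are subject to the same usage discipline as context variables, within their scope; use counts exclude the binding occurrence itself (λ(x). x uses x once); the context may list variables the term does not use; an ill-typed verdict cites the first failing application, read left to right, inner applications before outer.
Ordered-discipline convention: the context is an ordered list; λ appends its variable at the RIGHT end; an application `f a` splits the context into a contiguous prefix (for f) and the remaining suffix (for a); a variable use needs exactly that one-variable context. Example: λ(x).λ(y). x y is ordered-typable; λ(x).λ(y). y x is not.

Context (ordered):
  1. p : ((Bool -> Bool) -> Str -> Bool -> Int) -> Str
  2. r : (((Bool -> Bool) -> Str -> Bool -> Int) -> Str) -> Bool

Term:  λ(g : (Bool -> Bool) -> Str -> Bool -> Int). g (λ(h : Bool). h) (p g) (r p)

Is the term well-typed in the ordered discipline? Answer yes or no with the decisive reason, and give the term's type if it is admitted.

no — repeated use of p ×2, g ×2
usage: p=2, r=1, g [bound]=2, h [bound]=1
use order (left to right): g, h, p, g, r, p
typing: ✓ — ((Bool -> Bool) -> Str -> Bool -> Int) -> Int
summary: ordered ✗, linear ✗, affine ✗, relevant ✓, unrestricted ✓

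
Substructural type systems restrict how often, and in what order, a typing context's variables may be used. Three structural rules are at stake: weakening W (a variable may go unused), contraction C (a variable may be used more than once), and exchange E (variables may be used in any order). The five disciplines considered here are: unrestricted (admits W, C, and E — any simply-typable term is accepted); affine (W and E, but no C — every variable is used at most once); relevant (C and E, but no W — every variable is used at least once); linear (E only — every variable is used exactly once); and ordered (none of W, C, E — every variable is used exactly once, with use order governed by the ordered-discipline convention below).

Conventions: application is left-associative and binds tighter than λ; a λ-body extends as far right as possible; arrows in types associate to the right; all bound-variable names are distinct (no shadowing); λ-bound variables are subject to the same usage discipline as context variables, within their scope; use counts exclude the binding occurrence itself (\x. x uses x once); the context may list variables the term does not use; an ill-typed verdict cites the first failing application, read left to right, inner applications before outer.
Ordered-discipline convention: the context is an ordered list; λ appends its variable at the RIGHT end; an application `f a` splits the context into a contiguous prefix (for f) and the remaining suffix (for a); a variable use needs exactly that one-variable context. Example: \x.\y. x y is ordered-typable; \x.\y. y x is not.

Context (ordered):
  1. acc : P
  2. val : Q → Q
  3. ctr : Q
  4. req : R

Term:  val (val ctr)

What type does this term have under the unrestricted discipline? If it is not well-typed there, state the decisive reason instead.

term : Q
counts: acc: 0; val: 2; ctr: 1; req: 0
use order (left to right): val, val, ctr
typing: well-typed at Q
across the five disciplines: ordered ✗, linear ✗, affine ✗, relevant ✗, unrestricted ✓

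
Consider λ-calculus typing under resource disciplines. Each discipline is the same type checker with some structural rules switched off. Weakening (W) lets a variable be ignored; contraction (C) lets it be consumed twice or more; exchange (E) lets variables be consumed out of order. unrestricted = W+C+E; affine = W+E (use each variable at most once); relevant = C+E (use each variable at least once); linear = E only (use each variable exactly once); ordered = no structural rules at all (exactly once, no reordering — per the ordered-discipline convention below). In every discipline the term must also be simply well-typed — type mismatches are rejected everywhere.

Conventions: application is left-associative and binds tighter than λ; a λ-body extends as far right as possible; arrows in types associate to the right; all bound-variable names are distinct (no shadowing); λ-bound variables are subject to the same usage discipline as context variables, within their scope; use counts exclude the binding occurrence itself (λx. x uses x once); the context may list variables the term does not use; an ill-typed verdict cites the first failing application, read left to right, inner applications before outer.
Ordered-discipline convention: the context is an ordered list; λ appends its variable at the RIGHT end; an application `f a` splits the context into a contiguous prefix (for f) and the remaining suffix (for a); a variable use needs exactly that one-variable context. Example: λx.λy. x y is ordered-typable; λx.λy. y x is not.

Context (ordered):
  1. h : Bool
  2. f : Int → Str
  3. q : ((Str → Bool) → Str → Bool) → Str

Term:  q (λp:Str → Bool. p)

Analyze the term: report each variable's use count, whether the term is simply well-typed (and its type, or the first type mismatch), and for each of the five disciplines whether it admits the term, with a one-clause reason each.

use counts: h=0, f=0, q=1, p (λ-bound)=1
uses in reading order: q, p
typing: well-typed — term : Str
ordered: ✗ — needs weakening: h, f unused
linear: ✗ — needs weakening: h, f unused
affine: ✓ — none of h, f, q, p used more than once
relevant: ✗ — needs weakening: h, f unused
unrestricted: ✓ — simply typable at Str; W, C, E all held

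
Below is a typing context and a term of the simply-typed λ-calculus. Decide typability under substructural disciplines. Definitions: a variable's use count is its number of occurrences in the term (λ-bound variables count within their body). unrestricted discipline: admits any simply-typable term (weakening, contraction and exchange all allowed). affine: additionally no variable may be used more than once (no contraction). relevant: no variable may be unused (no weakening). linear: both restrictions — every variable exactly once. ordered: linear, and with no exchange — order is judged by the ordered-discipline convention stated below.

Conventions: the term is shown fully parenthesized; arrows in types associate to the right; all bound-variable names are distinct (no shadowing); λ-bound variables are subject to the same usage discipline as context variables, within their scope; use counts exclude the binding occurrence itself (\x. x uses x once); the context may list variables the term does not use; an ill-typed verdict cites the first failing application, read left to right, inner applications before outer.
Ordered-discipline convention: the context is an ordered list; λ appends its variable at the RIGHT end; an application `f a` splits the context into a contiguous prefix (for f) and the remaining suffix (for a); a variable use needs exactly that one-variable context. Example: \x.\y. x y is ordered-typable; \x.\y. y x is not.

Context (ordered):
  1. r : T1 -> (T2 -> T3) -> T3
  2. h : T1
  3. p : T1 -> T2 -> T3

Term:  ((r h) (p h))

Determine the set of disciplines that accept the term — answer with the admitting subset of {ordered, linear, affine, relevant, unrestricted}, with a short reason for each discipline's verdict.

admitted in: relevant, unrestricted
counts: r=1, h=2, p=1
use order (left to right): r, h, p, h
typing: ✓ — T3
ordered: ✗, repeated use of h ×2
linear: ✗, repeated use of h ×2
affine: ✗, repeated use of h ×2
relevant: ✓, every one of r, h, p appears
unrestricted: ✓, well-typed at T3; no restrictions here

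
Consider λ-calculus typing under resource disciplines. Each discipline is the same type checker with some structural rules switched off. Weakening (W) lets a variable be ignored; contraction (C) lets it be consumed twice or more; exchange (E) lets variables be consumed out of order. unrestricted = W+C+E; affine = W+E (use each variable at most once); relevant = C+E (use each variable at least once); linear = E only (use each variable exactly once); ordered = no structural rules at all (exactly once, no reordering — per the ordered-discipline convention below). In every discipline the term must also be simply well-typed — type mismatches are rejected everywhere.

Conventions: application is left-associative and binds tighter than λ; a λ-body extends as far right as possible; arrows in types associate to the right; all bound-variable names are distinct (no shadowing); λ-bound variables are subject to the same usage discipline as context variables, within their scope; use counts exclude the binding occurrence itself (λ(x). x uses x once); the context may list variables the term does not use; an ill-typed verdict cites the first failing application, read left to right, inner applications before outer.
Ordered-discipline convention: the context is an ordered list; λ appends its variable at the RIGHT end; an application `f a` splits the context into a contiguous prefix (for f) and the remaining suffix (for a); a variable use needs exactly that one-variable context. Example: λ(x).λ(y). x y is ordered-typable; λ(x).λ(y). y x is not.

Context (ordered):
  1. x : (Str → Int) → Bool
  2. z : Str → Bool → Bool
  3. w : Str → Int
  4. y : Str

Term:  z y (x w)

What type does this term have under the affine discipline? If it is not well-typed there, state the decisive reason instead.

term : Bool
counts: x: 1, z: 1, w: 1, y: 1
order of uses: z, y, x, w
typing: ✓ — Bool
per-discipline verdicts: ordered ✗ | linear ✓ | affine ✓ | relevant ✓ | unrestricted ✓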